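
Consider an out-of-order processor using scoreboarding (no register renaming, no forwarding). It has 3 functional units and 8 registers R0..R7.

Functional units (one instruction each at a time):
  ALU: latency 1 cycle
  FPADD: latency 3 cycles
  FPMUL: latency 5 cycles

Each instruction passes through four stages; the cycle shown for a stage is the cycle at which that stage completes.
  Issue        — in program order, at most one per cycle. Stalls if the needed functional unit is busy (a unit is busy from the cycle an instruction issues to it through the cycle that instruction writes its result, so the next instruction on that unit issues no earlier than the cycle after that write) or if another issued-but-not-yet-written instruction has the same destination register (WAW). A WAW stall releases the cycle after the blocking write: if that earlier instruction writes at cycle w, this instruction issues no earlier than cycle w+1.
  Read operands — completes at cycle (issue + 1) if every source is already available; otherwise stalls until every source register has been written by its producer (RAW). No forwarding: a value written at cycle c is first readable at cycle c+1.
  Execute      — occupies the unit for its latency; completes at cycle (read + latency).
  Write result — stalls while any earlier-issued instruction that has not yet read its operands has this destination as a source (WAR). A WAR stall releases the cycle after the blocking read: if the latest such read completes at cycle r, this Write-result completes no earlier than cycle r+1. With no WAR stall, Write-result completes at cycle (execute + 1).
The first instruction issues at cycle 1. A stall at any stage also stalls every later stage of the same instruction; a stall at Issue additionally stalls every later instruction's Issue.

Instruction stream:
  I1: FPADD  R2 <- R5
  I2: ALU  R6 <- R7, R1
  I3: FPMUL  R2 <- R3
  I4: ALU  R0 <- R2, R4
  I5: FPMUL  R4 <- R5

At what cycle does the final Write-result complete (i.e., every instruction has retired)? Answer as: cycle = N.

cycle = 22

1) issue 1, read 2, done 5, write 6
2) issue 2, read 3, done 4, write 5
3) issue 7, read 8, done 13, write 14  <WAW R2: wait I1 write@6>
4) issue 8, read 15, done 16, write 17  <RAW R2: wait I3 write@14>
5) issue 15, read 16, done 21, write 22  <struct: FPMUL busy until I3 writes@14>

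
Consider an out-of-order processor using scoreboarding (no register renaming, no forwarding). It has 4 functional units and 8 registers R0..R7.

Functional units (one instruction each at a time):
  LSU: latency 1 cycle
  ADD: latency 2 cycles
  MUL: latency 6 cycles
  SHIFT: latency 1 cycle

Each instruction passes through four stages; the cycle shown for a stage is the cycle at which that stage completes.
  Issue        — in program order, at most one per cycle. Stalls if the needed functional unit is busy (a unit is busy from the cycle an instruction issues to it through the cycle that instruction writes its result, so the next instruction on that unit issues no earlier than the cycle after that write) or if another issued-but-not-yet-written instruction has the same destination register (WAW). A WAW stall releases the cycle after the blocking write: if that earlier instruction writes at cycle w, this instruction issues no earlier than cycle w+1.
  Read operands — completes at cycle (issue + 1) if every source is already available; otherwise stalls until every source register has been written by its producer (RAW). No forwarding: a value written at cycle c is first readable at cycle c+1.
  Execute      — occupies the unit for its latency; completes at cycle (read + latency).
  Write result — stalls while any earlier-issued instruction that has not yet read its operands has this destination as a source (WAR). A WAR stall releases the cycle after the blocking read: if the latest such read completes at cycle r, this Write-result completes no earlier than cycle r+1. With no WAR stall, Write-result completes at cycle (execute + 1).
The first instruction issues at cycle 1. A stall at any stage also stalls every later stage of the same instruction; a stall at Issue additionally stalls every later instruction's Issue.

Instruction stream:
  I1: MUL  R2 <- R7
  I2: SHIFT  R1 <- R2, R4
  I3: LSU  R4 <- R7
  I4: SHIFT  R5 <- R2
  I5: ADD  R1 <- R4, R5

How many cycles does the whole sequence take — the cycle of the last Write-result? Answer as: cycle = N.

cycle = 20

  I1 | 1 | 2 | 8 | 9
  I2 | 2 | 10 | 11 | 12   RAW R2: wait I1 write@9
  I3 | 3 | 4 | 5 | 11   WAR R4: wait I2 read@10
  I4 | 13 | 14 | 15 | 16   struct: SHIFT busy until I2 writes@12
  I5 | 14 | 17 | 19 | 20   RAW R5: wait I4 write@16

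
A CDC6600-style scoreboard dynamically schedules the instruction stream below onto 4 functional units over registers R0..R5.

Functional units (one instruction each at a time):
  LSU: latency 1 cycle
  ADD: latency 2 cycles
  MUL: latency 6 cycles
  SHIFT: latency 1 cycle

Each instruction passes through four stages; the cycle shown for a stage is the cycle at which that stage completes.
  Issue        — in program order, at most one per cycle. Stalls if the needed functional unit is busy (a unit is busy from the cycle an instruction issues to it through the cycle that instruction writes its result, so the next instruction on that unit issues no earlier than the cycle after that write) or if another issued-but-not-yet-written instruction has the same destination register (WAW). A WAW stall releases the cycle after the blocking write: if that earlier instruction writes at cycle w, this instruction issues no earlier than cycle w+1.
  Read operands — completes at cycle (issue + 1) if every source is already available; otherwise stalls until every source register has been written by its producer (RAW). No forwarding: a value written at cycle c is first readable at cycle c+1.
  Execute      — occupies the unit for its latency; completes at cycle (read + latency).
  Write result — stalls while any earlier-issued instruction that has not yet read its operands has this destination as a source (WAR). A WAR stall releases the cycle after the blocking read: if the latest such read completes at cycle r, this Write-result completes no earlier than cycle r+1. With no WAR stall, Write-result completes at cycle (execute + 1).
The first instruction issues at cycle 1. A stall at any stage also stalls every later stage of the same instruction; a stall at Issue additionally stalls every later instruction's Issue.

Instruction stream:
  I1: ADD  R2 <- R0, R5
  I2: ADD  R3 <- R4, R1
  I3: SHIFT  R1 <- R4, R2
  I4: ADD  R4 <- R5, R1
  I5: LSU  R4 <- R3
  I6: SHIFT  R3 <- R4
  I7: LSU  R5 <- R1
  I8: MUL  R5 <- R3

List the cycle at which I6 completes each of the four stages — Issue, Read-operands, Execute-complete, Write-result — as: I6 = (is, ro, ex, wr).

I6 = (17, 20, 21, 22)

  I1 | 1 | 2 | 4 | 5
  I2 | 6 | 7 | 9 | 10   struct: ADD busy until I1 writes@5
  I3 | 7 | 8 | 9 | 10
  I4 | 11 | 12 | 14 | 15   struct: ADD busy until I2 writes@10
  I5 | 16 | 17 | 18 | 19   WAW R4: wait I4 write@15
  I6 | 17 | 20 | 21 | 22   RAW R4: wait I5 write@19
  I7 | 20 | 21 | 22 | 23   struct: LSU busy until I5 writes@19
  I8 | 24 | 25 | 31 | 32   WAW R5: wait I7 write@23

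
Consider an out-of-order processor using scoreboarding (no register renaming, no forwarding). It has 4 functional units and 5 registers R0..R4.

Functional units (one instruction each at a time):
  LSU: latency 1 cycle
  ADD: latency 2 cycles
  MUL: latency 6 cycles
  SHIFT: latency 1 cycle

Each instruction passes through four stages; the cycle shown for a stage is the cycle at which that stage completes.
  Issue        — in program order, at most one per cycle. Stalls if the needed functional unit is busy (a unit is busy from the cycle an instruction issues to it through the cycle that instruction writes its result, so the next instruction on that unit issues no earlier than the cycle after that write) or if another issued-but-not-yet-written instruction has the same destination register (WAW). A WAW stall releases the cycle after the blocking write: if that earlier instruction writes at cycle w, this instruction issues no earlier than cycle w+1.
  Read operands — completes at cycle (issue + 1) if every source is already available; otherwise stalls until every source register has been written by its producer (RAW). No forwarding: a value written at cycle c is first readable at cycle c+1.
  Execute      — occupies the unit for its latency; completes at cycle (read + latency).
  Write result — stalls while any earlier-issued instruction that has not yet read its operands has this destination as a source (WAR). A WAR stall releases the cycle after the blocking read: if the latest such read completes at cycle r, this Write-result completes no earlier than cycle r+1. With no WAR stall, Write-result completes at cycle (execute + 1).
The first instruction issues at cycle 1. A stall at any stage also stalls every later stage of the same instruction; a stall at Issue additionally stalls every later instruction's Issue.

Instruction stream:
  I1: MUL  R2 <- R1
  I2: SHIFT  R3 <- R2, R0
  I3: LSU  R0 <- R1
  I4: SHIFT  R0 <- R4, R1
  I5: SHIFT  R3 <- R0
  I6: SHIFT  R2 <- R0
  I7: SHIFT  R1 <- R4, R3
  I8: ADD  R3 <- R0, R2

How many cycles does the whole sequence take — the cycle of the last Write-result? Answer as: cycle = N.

cycle = 30

[I1] 1/2/8/9
[I2] 2/10/11/12  (RAW R2: wait I1 write@9)
[I3] 3/4/5/11  (WAR R0: wait I2 read@10)
[I4] 13/14/15/16  (struct: SHIFT busy until I2 writes@12)
[I5] 17/18/19/20  (struct: SHIFT busy until I4 writes@16)
[I6] 21/22/23/24  (struct: SHIFT busy until I5 writes@20)
[I7] 25/26/27/28  (struct: SHIFT busy until I6 writes@24)
[I8] 26/27/29/30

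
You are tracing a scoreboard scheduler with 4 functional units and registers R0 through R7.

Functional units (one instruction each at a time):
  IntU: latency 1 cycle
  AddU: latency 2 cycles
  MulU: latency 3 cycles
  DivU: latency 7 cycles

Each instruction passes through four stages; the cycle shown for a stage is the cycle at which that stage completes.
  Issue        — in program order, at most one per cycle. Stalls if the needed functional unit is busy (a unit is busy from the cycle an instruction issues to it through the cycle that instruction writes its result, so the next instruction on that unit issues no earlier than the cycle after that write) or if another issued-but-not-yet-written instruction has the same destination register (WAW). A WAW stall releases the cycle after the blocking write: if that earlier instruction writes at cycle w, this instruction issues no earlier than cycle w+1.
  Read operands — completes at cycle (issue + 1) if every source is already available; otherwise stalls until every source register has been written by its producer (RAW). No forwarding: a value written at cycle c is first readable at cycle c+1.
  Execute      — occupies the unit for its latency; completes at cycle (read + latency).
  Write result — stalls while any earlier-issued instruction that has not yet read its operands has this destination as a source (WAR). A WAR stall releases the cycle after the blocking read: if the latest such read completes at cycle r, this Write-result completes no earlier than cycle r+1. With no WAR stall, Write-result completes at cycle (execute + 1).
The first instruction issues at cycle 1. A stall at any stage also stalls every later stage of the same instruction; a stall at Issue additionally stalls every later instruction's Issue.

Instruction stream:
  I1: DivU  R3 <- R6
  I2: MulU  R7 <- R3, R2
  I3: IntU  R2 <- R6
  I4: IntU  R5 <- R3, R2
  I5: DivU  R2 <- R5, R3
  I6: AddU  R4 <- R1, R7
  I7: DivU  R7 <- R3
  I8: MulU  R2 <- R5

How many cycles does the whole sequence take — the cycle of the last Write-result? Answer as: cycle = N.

cycle = 35

I1: IS=1 RO=2 EX=9 WR=10
I2: IS=2 RO=11 EX=14 WR=15  [RAW R3: wait I1 write@10]
I3: IS=3 RO=4 EX=5 WR=12  [WAR R2: wait I2 read@11]
I4: IS=13 RO=14 EX=15 WR=16  [struct: IntU busy until I3 writes@12]
I5: IS=14 RO=17 EX=24 WR=25  [RAW R5: wait I4 write@16]
I6: IS=15 RO=16 EX=18 WR=19
I7: IS=26 RO=27 EX=34 WR=35  [struct: DivU busy until I5 writes@25]
I8: IS=27 RO=28 EX=31 WR=32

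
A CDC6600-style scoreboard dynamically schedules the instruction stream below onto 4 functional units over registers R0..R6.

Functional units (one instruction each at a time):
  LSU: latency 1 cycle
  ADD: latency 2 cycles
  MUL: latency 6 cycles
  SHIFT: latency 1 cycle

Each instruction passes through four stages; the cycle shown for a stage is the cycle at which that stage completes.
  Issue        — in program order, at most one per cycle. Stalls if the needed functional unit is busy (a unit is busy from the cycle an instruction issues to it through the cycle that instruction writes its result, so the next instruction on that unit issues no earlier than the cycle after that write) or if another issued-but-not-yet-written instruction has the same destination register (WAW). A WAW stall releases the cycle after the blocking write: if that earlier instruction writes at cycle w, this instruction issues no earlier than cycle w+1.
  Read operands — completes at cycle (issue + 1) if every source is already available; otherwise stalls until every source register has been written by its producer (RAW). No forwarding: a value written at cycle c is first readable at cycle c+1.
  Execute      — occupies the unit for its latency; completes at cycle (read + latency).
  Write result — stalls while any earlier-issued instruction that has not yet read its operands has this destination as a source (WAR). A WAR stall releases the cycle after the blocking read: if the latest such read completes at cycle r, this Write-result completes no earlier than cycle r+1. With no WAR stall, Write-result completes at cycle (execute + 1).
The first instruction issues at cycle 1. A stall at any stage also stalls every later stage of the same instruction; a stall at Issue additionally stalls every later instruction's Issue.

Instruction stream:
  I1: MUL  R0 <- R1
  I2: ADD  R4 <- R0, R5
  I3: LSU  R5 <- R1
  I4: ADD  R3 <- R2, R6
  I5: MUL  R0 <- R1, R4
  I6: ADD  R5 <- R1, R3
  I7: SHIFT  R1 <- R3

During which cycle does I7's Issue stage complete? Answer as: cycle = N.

[1] I1→MUL
[2] I1 RO; I2→ADD
[3] I3→LSU
[4] I3 RO
[5] I3 EX
[8] I1 EX
[9] I1 WR R0
[10] I2 RO
[11] I3 WR R5
[12] I2 EX
[13] I2 WR R4
[14] I4→ADD
[15] I4 RO; I5→MUL
[16] I5 RO
[17] I4 EX
[18] I4 WR R3
[19] I6→ADD
[20] I6 RO; I7→SHIFT
[21] I7 RO
[22] I5 EX; I6 EX; I7 EX
[23] I5 WR R0; I6 WR R5; I7 WR R1

cycle = 20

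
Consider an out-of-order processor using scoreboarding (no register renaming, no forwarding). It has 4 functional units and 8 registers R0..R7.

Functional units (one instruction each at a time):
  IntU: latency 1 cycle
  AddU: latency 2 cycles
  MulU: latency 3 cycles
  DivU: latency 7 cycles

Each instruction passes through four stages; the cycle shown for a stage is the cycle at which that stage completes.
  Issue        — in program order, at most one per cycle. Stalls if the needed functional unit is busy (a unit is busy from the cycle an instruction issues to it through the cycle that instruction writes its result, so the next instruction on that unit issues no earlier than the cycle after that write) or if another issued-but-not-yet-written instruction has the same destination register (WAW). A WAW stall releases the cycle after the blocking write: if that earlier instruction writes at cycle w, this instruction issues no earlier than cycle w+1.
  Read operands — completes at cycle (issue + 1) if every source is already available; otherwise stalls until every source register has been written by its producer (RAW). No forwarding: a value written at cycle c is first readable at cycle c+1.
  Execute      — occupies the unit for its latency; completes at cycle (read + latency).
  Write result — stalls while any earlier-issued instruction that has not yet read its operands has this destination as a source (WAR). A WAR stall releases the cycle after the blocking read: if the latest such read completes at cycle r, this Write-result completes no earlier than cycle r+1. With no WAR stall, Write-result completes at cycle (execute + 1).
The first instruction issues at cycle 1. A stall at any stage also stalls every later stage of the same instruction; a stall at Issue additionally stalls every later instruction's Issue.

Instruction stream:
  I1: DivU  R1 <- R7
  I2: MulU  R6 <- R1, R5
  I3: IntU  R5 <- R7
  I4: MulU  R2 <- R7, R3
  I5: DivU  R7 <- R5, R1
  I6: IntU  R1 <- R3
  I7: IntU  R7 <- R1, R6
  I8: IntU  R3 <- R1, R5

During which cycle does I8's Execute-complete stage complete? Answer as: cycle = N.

I1: IS=1 RO=2 EX=9 WR=10
I2: IS=2 RO=11 EX=14 WR=15  [RAW R1: wait I1 write@10]
I3: IS=3 RO=4 EX=5 WR=12  [WAR R5: wait I2 read@11]
I4: IS=16 RO=17 EX=20 WR=21  [struct: MulU busy until I2 writes@15]
I5: IS=17 RO=18 EX=25 WR=26
I6: IS=18 RO=19 EX=20 WR=21
I7: IS=27 RO=28 EX=29 WR=30  [WAW R7: wait I5 write@26]
I8: IS=31 RO=32 EX=33 WR=34  [struct: IntU busy until I7 writes@30]

cycle = 33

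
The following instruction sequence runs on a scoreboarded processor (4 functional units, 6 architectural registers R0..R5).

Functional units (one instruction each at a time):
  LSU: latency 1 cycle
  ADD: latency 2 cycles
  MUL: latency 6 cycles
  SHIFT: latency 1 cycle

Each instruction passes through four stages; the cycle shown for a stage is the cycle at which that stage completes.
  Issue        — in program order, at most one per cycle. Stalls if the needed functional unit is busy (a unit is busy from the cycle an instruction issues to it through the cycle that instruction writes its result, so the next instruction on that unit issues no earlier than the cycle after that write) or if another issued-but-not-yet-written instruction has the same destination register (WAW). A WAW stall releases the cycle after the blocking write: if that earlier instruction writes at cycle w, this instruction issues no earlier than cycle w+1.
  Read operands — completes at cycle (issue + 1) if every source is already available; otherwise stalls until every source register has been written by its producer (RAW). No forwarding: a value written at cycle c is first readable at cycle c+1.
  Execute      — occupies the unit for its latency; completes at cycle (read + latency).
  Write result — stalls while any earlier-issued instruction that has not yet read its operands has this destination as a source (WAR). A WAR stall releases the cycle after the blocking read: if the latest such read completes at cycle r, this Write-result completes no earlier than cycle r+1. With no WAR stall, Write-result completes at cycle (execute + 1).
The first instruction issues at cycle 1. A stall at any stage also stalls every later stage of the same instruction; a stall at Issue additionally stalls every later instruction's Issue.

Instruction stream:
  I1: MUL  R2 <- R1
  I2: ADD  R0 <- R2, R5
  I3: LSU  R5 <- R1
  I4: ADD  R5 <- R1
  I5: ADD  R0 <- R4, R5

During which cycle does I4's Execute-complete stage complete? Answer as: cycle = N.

cycle = 17

c1: I1 dispatched to MUL
c2: I1 operands ready | I2 dispatched to ADD
c3: I3 dispatched to LSU
c4: I3 operands ready
c5: I3 complete
c8: I1 complete
c9: R2←I1
c10: I2 operands ready
c11: R5←I3
c12: I2 complete
c13: R0←I2
c14: I4 dispatched to ADD
c15: I4 operands ready
c17: I4 complete
c18: R5←I4
c19: I5 dispatched to ADD
c20: I5 operands ready
c22: I5 complete
c23: R0←I5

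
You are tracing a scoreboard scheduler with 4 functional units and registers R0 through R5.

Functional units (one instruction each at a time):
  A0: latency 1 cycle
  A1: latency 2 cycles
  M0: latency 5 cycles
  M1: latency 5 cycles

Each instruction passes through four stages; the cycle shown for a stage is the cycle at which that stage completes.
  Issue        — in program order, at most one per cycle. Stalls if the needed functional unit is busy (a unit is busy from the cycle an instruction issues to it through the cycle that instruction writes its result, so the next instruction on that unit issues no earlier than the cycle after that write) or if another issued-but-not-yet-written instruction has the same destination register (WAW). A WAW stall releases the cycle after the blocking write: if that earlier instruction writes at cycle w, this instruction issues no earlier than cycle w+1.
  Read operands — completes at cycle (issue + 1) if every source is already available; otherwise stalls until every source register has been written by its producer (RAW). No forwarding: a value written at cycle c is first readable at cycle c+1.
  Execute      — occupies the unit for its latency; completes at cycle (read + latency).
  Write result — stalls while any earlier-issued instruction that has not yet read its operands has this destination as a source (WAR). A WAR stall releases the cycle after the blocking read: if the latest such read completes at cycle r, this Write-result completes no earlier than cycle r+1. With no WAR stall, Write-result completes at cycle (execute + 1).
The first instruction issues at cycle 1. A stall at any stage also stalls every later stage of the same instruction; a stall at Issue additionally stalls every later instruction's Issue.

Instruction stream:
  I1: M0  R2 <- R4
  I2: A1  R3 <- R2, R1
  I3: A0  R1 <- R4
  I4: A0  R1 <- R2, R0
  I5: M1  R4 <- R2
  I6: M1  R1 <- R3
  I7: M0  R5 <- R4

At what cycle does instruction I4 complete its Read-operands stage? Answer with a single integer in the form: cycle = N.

t=1  I1 issues→M0
t=2  I1 reads, I2 issues→A1
t=3  I3 issues→A0
t=4  I3 reads
t=5  I3 exec-done
t=7  I1 exec-done
t=8  I1 writes R2
t=9  I2 reads
t=10  I3 writes R1
t=11  I2 exec-done, I4 issues→A0
t=12  I2 writes R3, I4 reads, I5 issues→M1
t=13  I4 exec-done, I5 reads
t=14  I4 writes R1
t=18  I5 exec-done
t=19  I5 writes R4
t=20  I6 issues→M1
t=21  I6 reads, I7 issues→M0
t=22  I7 reads
t=26  I6 exec-done
t=27  I6 writes R1, I7 exec-done
t=28  I7 writes R5

cycle = 12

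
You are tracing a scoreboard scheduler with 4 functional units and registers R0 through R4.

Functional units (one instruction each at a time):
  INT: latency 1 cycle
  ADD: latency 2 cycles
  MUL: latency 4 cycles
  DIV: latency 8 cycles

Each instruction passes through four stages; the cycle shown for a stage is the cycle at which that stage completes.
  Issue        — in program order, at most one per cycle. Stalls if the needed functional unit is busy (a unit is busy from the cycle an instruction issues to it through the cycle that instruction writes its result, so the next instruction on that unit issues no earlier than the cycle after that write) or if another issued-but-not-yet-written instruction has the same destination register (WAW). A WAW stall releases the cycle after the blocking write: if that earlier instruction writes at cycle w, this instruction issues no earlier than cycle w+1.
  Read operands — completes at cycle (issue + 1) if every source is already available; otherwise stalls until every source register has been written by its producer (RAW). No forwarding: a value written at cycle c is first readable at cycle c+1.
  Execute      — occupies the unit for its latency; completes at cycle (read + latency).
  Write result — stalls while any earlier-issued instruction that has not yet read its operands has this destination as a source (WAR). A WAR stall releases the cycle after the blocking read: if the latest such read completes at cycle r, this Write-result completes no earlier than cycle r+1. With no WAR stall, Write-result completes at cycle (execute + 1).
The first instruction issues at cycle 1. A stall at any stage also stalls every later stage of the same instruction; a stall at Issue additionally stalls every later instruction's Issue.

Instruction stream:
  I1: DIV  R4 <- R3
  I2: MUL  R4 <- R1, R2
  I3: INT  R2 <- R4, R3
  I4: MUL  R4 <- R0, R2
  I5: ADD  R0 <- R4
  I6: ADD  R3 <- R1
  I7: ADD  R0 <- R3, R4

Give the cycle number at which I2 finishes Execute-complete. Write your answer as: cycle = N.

cycle 1: I1→DIV
cycle 2: I1 RO
cycle 10: I1 EX
cycle 11: I1 WR R4
cycle 12: I2→MUL
cycle 13: I2 RO | I3→INT
cycle 17: I2 EX
cycle 18: I2 WR R4
cycle 19: I3 RO | I4→MUL
cycle 20: I3 EX | I5→ADD
cycle 21: I3 WR R2
cycle 22: I4 RO
cycle 26: I4 EX
cycle 27: I4 WR R4
cycle 28: I5 RO
cycle 30: I5 EX
cycle 31: I5 WR R0
cycle 32: I6→ADD
cycle 33: I6 RO
cycle 35: I6 EX
cycle 36: I6 WR R3
cycle 37: I7→ADD
cycle 38: I7 RO
cycle 40: I7 EX
cycle 41: I7 WR R0

cycle = 17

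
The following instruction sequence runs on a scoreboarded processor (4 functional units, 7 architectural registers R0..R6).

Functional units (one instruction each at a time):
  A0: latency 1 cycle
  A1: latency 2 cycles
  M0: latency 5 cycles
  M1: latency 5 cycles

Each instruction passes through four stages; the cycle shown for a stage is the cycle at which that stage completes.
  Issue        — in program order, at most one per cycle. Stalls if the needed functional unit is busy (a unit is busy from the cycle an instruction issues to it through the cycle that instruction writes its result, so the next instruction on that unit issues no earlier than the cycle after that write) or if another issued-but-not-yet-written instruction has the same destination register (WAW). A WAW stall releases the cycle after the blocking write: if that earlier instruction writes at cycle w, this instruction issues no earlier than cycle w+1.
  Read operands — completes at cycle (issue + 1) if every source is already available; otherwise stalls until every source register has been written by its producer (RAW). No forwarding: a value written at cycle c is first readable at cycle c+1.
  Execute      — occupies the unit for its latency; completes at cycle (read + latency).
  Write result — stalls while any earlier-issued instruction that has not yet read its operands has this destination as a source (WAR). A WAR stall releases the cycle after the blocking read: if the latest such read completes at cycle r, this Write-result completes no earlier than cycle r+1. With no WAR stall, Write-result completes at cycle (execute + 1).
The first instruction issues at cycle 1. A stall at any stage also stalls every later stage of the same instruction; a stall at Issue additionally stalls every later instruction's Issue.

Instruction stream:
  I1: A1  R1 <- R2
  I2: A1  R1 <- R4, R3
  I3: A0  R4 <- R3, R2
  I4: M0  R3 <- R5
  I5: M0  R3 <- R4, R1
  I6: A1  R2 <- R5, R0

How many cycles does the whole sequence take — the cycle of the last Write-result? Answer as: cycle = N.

1) issue 1, read 2, done 4, write 5
2) issue 6, read 7, done 9, write 10  <struct: A1 busy until I1 writes@5>
3) issue 7, read 8, done 9, write 10
4) issue 8, read 9, done 14, write 15
5) issue 16, read 17, done 22, write 23  <struct: M0 busy until I4 writes@15>
6) issue 17, read 18, done 20, write 21

cycle = 23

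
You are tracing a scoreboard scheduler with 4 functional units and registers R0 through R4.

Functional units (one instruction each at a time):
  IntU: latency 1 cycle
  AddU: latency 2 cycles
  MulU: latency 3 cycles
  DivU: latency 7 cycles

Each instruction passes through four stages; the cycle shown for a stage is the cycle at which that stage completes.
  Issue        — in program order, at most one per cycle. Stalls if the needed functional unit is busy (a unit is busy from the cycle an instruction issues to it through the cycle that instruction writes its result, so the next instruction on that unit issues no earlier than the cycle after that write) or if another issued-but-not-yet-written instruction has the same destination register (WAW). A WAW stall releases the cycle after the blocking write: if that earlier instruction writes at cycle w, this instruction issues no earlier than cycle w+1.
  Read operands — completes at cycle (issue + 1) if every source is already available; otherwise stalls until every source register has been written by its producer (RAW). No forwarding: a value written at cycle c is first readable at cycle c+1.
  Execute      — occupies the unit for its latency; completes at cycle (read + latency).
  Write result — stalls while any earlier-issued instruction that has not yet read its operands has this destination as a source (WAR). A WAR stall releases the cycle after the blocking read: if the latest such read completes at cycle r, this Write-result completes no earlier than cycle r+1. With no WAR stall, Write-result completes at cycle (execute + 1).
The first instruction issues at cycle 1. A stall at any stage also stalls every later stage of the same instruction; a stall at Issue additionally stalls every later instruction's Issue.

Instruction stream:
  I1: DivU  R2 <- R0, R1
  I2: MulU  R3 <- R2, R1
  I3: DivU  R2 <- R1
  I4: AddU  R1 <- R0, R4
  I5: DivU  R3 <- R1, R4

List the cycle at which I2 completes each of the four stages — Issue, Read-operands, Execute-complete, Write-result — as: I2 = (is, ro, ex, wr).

I2 = (2, 11, 14, 15)

I1: IS=1 RO=2 EX=9 WR=10
I2: IS=2 RO=11 EX=14 WR=15  [RAW R2: wait I1 write@10]
I3: IS=11 RO=12 EX=19 WR=20  [struct: DivU busy until I1 writes@10]
I4: IS=12 RO=13 EX=15 WR=16
I5: IS=21 RO=22 EX=29 WR=30  [struct: DivU busy until I3 writes@20]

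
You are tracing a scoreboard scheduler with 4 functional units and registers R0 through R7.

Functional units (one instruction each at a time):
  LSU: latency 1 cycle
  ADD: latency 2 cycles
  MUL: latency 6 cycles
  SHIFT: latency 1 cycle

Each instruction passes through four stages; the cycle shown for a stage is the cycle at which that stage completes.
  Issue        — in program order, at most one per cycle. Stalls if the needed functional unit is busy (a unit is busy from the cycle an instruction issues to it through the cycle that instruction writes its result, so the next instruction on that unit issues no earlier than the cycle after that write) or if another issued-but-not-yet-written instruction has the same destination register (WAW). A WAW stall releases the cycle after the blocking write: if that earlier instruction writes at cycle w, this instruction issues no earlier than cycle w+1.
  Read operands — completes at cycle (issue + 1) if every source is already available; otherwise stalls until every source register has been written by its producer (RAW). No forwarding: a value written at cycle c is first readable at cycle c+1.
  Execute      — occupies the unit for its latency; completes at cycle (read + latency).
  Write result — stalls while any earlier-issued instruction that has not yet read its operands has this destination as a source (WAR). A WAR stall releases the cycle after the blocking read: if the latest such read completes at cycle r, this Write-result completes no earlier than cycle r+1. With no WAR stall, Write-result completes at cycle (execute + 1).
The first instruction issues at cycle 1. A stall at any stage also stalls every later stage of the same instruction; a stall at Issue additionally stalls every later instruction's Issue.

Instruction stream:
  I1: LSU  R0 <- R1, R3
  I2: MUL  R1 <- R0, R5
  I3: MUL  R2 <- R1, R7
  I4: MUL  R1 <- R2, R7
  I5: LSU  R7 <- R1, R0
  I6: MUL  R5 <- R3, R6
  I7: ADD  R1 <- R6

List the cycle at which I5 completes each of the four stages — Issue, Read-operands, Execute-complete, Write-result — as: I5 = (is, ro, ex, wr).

I5 = (23, 31, 32, 33)

t=1  I1 issues→LSU
t=2  I1 reads | I2 issues→MUL
t=3  I1 exec-done
t=4  I1 writes R0
t=5  I2 reads
t=11  I2 exec-done
t=12  I2 writes R1
t=13  I3 issues→MUL
t=14  I3 reads
t=20  I3 exec-done
t=21  I3 writes R2
t=22  I4 issues→MUL
t=23  I4 reads | I5 issues→LSU
t=29  I4 exec-done
t=30  I4 writes R1
t=31  I5 reads | I6 issues→MUL
t=32  I5 exec-done | I6 reads | I7 issues→ADD
t=33  I5 writes R7 | I7 reads
t=35  I7 exec-done
t=36  I7 writes R1
t=38  I6 exec-done
t=39  I6 writes R5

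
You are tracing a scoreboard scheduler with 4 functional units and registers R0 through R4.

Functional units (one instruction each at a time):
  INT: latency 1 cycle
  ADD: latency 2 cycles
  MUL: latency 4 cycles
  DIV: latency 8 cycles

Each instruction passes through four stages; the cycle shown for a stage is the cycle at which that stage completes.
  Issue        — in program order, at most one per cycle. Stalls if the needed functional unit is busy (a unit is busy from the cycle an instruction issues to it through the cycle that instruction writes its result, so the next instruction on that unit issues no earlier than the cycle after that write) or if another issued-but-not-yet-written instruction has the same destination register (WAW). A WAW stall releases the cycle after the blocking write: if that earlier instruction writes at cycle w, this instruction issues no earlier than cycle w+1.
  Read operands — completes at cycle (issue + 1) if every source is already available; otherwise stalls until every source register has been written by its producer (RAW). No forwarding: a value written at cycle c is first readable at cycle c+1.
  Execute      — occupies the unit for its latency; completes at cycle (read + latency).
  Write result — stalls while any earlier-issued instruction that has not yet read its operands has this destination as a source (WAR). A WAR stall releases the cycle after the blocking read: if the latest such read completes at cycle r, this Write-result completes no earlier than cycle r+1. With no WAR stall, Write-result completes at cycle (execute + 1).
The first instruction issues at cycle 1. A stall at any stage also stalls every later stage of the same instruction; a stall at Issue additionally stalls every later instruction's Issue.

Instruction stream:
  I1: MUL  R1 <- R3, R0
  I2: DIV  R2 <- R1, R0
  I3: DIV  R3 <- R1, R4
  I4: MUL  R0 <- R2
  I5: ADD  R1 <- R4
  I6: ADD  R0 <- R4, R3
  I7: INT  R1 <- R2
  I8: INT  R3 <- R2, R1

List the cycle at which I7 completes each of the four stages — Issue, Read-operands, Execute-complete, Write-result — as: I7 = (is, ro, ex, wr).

I1  is:1  ro:2  ex:6  wr:7
I2  is:2  ro:8  ex:16  wr:17  — RAW R1: wait I1 write@7
I3  is:18  ro:19  ex:27  wr:28  — struct: DIV busy until I2 writes@17
I4  is:19  ro:20  ex:24  wr:25
I5  is:20  ro:21  ex:23  wr:24
I6  is:26  ro:29  ex:31  wr:32  — WAW R0: wait I4 write@25, RAW R3: wait I3 write@28
I7  is:27  ro:28  ex:29  wr:30
I8  is:31  ro:32  ex:33  wr:34  — struct: INT busy until I7 writes@30

I7 = (27, 28, 29, 30)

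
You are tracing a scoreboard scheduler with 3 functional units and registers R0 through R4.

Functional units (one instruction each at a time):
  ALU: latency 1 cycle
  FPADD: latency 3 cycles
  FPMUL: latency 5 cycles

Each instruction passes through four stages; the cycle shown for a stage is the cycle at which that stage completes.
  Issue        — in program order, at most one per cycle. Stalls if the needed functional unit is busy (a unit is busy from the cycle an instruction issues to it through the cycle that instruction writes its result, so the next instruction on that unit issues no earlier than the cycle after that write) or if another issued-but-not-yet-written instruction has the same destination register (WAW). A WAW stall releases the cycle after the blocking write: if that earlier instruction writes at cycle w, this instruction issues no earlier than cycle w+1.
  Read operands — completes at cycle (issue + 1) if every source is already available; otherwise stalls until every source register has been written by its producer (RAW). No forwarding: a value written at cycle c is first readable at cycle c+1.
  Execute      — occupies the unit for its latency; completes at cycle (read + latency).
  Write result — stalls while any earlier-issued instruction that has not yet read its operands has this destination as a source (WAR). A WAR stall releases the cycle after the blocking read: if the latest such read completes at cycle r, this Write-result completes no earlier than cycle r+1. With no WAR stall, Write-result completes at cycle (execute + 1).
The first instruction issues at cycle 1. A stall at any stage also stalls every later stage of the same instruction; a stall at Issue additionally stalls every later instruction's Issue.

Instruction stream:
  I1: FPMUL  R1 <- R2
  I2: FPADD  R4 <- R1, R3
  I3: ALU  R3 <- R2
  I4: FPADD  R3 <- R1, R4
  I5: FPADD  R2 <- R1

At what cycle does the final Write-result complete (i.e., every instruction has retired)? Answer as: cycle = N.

cycle = 25

cycle 1: I1 dispatched to FPMUL
cycle 2: I1 operands ready; I2 dispatched to FPADD
cycle 3: I3 dispatched to ALU
cycle 4: I3 operands ready
cycle 5: I3 complete
cycle 7: I1 complete
cycle 8: R1←I1
cycle 9: I2 operands ready
cycle 10: R3←I3
cycle 12: I2 complete
cycle 13: R4←I2
cycle 14: I4 dispatched to FPADD
cycle 15: I4 operands ready
cycle 18: I4 complete
cycle 19: R3←I4
cycle 20: I5 dispatched to FPADD
cycle 21: I5 operands ready
cycle 24: I5 complete
cycle 25: R2←I5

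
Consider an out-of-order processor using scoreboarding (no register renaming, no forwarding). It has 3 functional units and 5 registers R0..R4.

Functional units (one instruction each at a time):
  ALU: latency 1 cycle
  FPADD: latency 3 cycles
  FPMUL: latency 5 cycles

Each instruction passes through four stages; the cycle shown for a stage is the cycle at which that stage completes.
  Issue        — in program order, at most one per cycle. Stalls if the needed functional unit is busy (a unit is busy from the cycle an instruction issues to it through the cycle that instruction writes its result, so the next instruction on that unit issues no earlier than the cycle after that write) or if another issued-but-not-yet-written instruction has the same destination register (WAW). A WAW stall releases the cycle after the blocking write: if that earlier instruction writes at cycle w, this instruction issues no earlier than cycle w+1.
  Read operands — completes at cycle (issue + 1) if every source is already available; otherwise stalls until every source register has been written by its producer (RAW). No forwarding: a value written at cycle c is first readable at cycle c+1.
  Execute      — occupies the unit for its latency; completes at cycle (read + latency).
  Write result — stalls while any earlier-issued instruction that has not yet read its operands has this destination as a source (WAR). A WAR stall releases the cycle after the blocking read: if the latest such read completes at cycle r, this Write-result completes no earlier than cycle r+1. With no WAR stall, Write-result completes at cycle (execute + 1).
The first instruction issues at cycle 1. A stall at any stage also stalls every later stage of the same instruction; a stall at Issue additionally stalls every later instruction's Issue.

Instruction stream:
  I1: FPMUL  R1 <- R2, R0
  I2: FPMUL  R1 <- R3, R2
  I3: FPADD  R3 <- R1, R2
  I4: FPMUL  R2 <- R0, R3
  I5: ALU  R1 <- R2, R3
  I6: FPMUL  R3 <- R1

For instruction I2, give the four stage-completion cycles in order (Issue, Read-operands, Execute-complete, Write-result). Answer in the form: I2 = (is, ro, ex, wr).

I1: IS=1 RO=2 EX=7 WR=8
I2: IS=9 RO=10 EX=15 WR=16  [struct: FPMUL busy until I1 writes@8]
I3: IS=10 RO=17 EX=20 WR=21  [RAW R1: wait I2 write@16]
I4: IS=17 RO=22 EX=27 WR=28  [struct: FPMUL busy until I2 writes@16; RAW R3: wait I3 write@21]
I5: IS=18 RO=29 EX=30 WR=31  [RAW R2: wait I4 write@28]
I6: IS=29 RO=32 EX=37 WR=38  [struct: FPMUL busy until I4 writes@28; RAW R1: wait I5 write@31]

I2 = (9, 10, 15, 16)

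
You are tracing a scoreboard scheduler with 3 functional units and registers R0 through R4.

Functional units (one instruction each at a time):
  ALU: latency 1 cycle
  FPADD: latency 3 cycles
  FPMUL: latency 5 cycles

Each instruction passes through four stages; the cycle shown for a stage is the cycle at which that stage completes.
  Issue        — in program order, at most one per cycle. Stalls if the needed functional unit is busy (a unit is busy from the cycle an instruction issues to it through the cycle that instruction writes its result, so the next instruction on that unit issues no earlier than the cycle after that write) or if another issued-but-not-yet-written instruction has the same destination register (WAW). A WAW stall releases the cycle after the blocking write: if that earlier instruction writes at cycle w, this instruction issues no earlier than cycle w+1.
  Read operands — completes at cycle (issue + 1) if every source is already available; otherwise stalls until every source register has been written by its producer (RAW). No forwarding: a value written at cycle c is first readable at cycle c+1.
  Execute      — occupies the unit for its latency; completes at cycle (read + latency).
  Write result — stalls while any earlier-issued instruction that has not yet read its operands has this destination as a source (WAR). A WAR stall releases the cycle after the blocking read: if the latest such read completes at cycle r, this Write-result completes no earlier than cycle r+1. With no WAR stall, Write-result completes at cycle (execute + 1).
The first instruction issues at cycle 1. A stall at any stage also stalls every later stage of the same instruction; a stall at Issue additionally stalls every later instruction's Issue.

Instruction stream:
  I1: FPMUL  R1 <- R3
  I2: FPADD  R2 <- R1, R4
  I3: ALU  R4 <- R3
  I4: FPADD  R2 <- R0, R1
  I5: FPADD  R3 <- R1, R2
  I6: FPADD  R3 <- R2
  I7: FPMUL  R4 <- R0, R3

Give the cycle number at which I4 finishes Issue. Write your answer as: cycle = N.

cycle = 14

1) issue 1, read 2, done 7, write 8
2) issue 2, read 9, done 12, write 13  <RAW R1: wait I1 write@8>
3) issue 3, read 4, done 5, write 10  <WAR R4: wait I2 read@9>
4) issue 14, read 15, done 18, write 19  <struct: FPADD busy until I2 writes@13>
5) issue 20, read 21, done 24, write 25  <struct: FPADD busy until I4 writes@19>
6) issue 26, read 27, done 30, write 31  <struct: FPADD busy until I5 writes@25>
7) issue 27, read 32, done 37, write 38  <RAW R3: wait I6 write@31>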